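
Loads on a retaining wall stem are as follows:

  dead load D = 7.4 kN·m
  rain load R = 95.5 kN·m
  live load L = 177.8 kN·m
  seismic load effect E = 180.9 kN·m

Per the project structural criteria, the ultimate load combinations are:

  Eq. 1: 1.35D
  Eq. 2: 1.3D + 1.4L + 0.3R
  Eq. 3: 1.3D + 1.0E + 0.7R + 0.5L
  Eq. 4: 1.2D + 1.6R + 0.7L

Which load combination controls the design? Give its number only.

Eq. 1: 1.35(7.4) = 9.99
Eq. 2: 1.3(7.4) + 1.4(177.8) + 0.3(95.5) = 9.62 + 248.92 + 28.65 = 287.19
Eq. 3: 1.3(7.4) + 1.0(180.9) + 0.7(95.5) + 0.5(177.8) = 9.62 + 180.90 + 66.85 + 88.90 = 346.27
Eq. 4: 1.2(7.4) + 1.6(95.5) + 0.7(177.8) = 8.88 + 152.80 + 124.46 = 286.14
The largest value is 346.27 kN·m from combination 3.

Combination 3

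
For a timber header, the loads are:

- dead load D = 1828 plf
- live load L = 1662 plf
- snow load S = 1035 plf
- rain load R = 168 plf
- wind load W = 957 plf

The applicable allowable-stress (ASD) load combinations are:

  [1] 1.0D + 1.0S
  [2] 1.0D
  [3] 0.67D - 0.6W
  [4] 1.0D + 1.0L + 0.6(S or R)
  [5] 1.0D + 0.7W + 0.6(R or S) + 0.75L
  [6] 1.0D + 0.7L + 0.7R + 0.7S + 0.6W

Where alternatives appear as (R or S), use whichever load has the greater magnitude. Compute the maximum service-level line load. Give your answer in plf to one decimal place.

(S or R) → S = 1035 plf; (R or S) → S = 1035 plf.
[1] 1.0(1828) + 1.0(1035) = 1828.0 + 1035.0 = 2863.0
[2] 1.0(1828) = 1828.0
[3] 0.67(1828) - 0.6(957) = 1224.8 - 574.2 = 650.6
[4] 1.0(1828) + 1.0(1662) + 0.6(1035) = 1828.0 + 1662.0 + 621.0 = 4111.0
[5] 1.0(1828) + 0.7(957) + 0.6(1035) + 0.75(1662) = 1828.0 + 669.9 + 621.0 + 1246.5 = 4365.4
[6] 1.0(1828) + 0.7(1662) + 0.7(168) + 0.7(1035) + 0.6(957) = 1828.0 + 1163.4 + 117.6 + 724.5 + 574.2 = 4407.7
Combination 6 governs: w = 4407.7 plf.

4407.7 plf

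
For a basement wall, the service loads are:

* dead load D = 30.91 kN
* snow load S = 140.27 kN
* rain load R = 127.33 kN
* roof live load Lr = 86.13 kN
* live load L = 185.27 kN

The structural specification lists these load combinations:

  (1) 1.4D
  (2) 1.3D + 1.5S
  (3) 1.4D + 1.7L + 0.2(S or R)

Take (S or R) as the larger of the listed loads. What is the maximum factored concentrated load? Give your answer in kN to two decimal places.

386.29 kN

(S or R) → S = 140.27 kN.
(1) 1.4(30.91) = 43.27
(2) 1.3(30.91) + 1.5(140.27) = 40.18 + 210.41 = 250.59
(3) 1.4(30.91) + 1.7(185.27) + 0.2(140.27) = 386.29
The controlling combination is 3, giving 386.29 kN.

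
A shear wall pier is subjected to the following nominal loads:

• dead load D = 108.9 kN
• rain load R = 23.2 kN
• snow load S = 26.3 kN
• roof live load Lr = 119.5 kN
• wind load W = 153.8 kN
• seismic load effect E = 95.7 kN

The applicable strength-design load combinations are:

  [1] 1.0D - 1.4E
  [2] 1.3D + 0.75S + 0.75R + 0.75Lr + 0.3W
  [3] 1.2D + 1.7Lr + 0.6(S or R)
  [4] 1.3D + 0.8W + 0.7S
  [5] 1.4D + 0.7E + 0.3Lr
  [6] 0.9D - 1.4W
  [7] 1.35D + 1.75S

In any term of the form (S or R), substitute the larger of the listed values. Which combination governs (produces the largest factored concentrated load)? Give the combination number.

(S or R) → S = 26.3 kN.
[1] 1.0(108.9) - 1.4(95.7) = 108.90 - 133.98 = -25.08
[2] 1.3(108.9) + 0.75(26.3) + 0.75(23.2) + 0.75(119.5) + 0.3(153.8) = 314.46
[3] 1.2(108.9) + 1.7(119.5) + 0.6(26.3) = 130.68 + 203.15 + 15.78 = 349.61
[4] 1.3(108.9) + 0.8(153.8) + 0.7(26.3) = 141.57 + 123.04 + 18.41 = 283.02
[5] 1.4(108.9) + 0.7(95.7) + 0.3(119.5) = 152.46 + 66.99 + 35.85 = 255.30
[6] 0.9(108.9) - 1.4(153.8) = 98.01 - 215.32 = -117.31
[7] 1.35(108.9) + 1.75(26.3) = 193.04
The largest value is 349.61 kN from combination 3.

Combination 3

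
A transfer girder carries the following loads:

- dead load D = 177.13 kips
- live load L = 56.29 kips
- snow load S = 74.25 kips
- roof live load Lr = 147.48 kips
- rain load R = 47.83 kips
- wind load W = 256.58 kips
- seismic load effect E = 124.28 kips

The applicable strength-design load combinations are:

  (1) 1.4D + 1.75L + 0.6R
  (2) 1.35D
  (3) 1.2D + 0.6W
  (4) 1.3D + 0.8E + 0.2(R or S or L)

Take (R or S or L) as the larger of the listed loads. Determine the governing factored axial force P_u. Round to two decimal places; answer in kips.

(R or S or L) → S = 74.25 kips.
(1) 1.4(177.13) + 1.75(56.29) + 0.6(47.83) = 247.98 + 98.51 + 28.70 = 375.19
(2) 1.35(177.13) = 239.13
(3) 1.2(177.13) + 0.6(256.58) = 366.50
(4) 1.3(177.13) + 0.8(124.28) + 0.2(74.25) = 230.27 + 99.42 + 14.85 = 344.54
The controlling combination is 1, giving 375.19 kips.

375.19 kips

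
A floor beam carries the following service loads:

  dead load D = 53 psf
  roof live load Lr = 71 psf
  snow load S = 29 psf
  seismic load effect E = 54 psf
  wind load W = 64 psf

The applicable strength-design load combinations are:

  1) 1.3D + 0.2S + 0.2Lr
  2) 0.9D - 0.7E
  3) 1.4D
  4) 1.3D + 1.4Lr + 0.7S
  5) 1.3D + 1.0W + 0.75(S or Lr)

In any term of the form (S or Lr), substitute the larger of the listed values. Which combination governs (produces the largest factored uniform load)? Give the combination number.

(S or Lr) → Lr = 71 psf.
1) 1.3(53) + 0.2(29) + 0.2(71) = 88.90
2) 0.9(53) - 0.7(54) = 9.90
3) 1.4(53) = 74.20
4) 1.3(53) + 1.4(71) + 0.7(29) = 188.60
5) 1.3(53) + 1.0(64) + 0.75(71) = 186.15
The largest value is 188.60 psf from combination 4.

Combination 4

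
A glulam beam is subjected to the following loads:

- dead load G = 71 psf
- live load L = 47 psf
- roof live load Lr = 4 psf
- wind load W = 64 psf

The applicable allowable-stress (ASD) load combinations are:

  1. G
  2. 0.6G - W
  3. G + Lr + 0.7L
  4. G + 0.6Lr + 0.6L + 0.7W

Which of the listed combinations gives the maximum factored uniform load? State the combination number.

Combination 4

1. 1.0(71) = 71.00
2. 0.6(71) - 1.0(64) = 42.60 - 64.00 = -21.40
3. 1.0(71) + 1.0(4) + 0.7(47) = 71.00 + 4.00 + 32.90 = 107.90
4. 1.0(71) + 0.6(4) + 0.6(47) + 0.7(64) = 71.00 + 2.40 + 28.20 + 44.80 = 146.40
The largest value is 146.40 psf from combination 4.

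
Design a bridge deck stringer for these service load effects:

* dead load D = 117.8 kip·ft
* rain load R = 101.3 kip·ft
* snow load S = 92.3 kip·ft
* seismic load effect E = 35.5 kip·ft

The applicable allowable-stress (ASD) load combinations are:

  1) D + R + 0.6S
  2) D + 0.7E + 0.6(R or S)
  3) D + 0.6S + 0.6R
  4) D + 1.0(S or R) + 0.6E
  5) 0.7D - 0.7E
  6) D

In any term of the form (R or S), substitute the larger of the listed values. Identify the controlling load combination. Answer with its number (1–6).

(R or S) → R = 101.3 kip·ft; (S or R) → R = 101.3 kip·ft.
1) 1.0(117.8) + 1.0(101.3) + 0.6(92.3) = 117.8 + 101.3 + 55.4 = 274.5
2) 1.0(117.8) + 0.7(35.5) + 0.6(101.3) = 203.4
3) 1.0(117.8) + 0.6(92.3) + 0.6(101.3) = 117.8 + 55.4 + 60.8 = 234.0
4) 1.0(117.8) + 1.0(101.3) + 0.6(35.5) = 117.8 + 101.3 + 21.3 = 240.4
5) 0.7(117.8) - 0.7(35.5) = 82.5 - 24.9 = 57.6
6) 1.0(117.8) = 117.8
The largest value is 274.5 kip·ft from combination 1.

Combination 1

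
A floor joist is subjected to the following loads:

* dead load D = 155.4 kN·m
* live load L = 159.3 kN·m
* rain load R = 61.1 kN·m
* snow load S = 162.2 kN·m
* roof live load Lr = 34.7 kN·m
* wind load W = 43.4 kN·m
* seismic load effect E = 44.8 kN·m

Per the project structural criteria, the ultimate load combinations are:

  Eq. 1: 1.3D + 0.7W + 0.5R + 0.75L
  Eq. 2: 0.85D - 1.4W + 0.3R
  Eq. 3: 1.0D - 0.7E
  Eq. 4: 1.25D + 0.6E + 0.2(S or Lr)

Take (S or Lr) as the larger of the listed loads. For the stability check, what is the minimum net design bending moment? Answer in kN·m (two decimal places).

89.66 kN·m

(S or Lr) → S = 162.2 kN·m.
Eq. 1: 1.3(155.4) + 0.7(43.4) + 0.5(61.1) + 0.75(159.3) = 202.02 + 30.38 + 30.55 + 119.48 = 382.43
Eq. 2: 0.85(155.4) - 1.4(43.4) + 0.3(61.1) = 132.09 - 60.76 + 18.33 = 89.66
Eq. 3: 1.0(155.4) - 0.7(44.8) = 155.40 - 31.36 = 124.04
Eq. 4: 1.25(155.4) + 0.6(44.8) + 0.2(162.2) = 194.25 + 26.88 + 32.44 = 253.57
Combination 2 gives the minimum: 89.66 kN·m.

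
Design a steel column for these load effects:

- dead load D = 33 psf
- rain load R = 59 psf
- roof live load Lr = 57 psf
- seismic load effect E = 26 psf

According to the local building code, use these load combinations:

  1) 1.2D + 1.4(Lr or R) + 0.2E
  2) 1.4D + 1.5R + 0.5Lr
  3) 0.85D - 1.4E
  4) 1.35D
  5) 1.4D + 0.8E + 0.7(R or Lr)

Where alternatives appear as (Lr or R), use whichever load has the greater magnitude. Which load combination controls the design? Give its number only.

(Lr or R) → R = 59 psf; (R or Lr) → R = 59 psf.
1) 1.2(33) + 1.4(59) + 0.2(26) = 39.6 + 82.6 + 5.2 = 127.4
2) 1.4(33) + 1.5(59) + 0.5(57) = 46.2 + 88.5 + 28.5 = 163.2
3) 0.85(33) - 1.4(26) = -8.4
4) 1.35(33) = 44.6
5) 1.4(33) + 0.8(26) + 0.7(59) = 46.2 + 20.8 + 41.3 = 108.3
The largest value is 163.2 psf from combination 2.

Combination 2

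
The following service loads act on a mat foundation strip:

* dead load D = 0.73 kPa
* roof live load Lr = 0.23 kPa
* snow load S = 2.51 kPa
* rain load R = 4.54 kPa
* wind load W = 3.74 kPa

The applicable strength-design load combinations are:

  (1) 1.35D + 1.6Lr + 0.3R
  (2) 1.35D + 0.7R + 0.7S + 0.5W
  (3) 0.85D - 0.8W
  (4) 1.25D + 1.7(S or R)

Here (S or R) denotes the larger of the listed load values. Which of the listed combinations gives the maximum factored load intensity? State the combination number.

(S or R) → R = 4.54 kPa.
(1) 1.35(0.73) + 1.6(0.23) + 0.3(4.54) = 0.99 + 0.37 + 1.36 = 2.72
(2) 1.35(0.73) + 0.7(4.54) + 0.7(2.51) + 0.5(3.74) = 7.79
(3) 0.85(0.73) - 0.8(3.74) = 0.62 - 2.99 = -2.37
(4) 1.25(0.73) + 1.7(4.54) = 0.91 + 7.72 = 8.63
The largest value is 8.63 kPa from combination 4.

Combination 4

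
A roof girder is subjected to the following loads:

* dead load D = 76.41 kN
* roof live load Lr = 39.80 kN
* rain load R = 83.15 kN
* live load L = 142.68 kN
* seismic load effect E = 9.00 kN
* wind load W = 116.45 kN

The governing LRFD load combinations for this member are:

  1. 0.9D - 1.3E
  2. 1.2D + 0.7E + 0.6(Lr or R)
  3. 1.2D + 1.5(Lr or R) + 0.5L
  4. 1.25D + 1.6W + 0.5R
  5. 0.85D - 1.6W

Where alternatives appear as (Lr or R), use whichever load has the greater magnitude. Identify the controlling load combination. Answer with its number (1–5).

Combination 4

(Lr or R) → R = 83.15 kN.
1. 0.9(76.41) - 1.3(9.00) = 57.07
2. 1.2(76.41) + 0.7(9.00) + 0.6(83.15) = 147.88
3. 1.2(76.41) + 1.5(83.15) + 0.5(142.68) = 287.76
4. 1.25(76.41) + 1.6(116.45) + 0.5(83.15) = 323.41
5. 0.85(76.41) - 1.6(116.45) = -121.37
The largest value is 323.41 kN from combination 4.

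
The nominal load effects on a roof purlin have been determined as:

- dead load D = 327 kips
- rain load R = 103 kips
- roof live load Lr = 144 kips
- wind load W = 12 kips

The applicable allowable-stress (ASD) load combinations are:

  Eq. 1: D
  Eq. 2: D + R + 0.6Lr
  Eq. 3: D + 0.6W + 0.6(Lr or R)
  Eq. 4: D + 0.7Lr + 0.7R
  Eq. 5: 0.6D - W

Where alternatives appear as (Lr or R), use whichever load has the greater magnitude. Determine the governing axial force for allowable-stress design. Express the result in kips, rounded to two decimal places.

(Lr or R) → Lr = 144 kips.
Eq. 1: 1.0(327) = 327.00
Eq. 2: 1.0(327) + 1.0(103) + 0.6(144) = 516.40
Eq. 3: 1.0(327) + 0.6(12) + 0.6(144) = 420.60
Eq. 4: 1.0(327) + 0.7(144) + 0.7(103) = 499.90
Eq. 5: 0.6(327) - 1.0(12) = 184.20
Combination 2 governs: P = 516.40 kips.

516.40 kips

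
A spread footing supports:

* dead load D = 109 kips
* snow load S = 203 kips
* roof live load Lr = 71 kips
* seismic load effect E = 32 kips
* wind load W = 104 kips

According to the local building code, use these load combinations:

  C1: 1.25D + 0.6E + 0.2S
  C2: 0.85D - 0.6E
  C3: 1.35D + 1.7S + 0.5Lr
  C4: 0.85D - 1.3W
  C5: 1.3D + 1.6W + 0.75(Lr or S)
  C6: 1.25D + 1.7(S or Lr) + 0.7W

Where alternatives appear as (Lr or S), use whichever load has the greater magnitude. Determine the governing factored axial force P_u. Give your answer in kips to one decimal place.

554.2 kips

(Lr or S) → S = 203 kips; (S or Lr) → S = 203 kips.
C1: 1.25(109) + 0.6(32) + 0.2(203) = 136.3 + 19.2 + 40.6 = 196.1
C2: 0.85(109) - 0.6(32) = 92.7 - 19.2 = 73.5
C3: 1.35(109) + 1.7(203) + 0.5(71) = 147.2 + 345.1 + 35.5 = 527.8
C4: 0.85(109) - 1.3(104) = -42.6
C5: 1.3(109) + 1.6(104) + 0.75(203) = 141.7 + 166.4 + 152.3 = 460.4
C6: 1.25(109) + 1.7(203) + 0.7(104) = 136.3 + 345.1 + 72.8 = 554.2
The controlling combination is 6, giving 554.2 kips.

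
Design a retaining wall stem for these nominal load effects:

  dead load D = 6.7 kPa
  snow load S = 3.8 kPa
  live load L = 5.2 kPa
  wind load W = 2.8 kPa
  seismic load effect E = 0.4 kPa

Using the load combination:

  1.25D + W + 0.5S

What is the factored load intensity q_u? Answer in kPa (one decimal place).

1.25(6.7) + 1.0(2.8) + 0.5(3.8) = 8.4 + 2.8 + 1.9 = 13.1
q_u = 13.1 kPa.

13.1 kPa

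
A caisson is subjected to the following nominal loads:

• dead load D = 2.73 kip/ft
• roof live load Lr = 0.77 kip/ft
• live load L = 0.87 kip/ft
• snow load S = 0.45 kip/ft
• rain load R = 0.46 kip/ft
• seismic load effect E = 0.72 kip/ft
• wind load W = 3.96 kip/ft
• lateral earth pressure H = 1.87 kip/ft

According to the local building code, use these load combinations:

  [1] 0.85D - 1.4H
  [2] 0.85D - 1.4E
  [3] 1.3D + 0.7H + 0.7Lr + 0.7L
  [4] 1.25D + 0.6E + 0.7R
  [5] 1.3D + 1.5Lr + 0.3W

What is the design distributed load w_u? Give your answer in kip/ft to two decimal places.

[1] 0.85(2.73) - 1.4(1.87) = 2.32 - 2.62 = -0.30
[2] 0.85(2.73) - 1.4(0.72) = 2.32 - 1.01 = 1.31
[3] 1.3(2.73) + 0.7(1.87) + 0.7(0.77) + 0.7(0.87) = 3.55 + 1.31 + 0.54 + 0.61 = 6.01
[4] 1.25(2.73) + 0.6(0.72) + 0.7(0.46) = 4.17
[5] 1.3(2.73) + 1.5(0.77) + 0.3(3.96) = 5.89
Combination 3 governs: w_u = 6.01 kip/ft.

6.01 kip/ft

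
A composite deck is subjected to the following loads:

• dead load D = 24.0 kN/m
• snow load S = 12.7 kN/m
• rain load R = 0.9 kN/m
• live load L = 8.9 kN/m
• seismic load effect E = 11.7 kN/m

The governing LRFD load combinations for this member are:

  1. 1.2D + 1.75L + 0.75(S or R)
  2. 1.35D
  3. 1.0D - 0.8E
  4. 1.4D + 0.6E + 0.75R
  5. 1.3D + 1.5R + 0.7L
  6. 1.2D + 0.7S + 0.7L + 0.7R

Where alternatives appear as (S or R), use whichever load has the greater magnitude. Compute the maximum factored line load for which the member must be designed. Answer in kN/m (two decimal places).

(S or R) → S = 12.7 kN/m.
1. 1.2(24.0) + 1.75(8.9) + 0.75(12.7) = 53.90
2. 1.35(24.0) = 32.40
3. 1.0(24.0) - 0.8(11.7) = 24.00 - 9.36 = 14.64
4. 1.4(24.0) + 0.6(11.7) + 0.75(0.9) = 33.60 + 7.02 + 0.68 = 41.30
5. 1.3(24.0) + 1.5(0.9) + 0.7(8.9) = 31.20 + 1.35 + 6.23 = 38.78
6. 1.2(24.0) + 0.7(12.7) + 0.7(8.9) + 0.7(0.9) = 28.80 + 8.89 + 6.23 + 0.63 = 44.55
The controlling combination is 1, giving 53.90 kN/m.

53.90 kN/m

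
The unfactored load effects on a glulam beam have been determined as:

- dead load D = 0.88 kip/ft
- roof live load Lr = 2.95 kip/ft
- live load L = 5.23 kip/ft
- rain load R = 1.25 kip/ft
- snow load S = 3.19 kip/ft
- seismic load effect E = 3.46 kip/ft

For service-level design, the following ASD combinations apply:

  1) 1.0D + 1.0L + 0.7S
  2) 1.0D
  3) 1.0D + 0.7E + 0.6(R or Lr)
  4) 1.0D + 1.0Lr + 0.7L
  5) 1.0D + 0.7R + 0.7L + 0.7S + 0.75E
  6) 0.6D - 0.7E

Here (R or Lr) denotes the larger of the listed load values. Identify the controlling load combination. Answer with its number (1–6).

(R or Lr) → Lr = 2.95 kip/ft.
1) 1.0(0.88) + 1.0(5.23) + 0.7(3.19) = 8.34
2) 1.0(0.88) = 0.88
3) 1.0(0.88) + 0.7(3.46) + 0.6(2.95) = 5.07
4) 1.0(0.88) + 1.0(2.95) + 0.7(5.23) = 7.49
5) 1.0(0.88) + 0.7(1.25) + 0.7(5.23) + 0.7(3.19) + 0.75(3.46) = 10.24
6) 0.6(0.88) - 0.7(3.46) = -1.89
The largest value is 10.24 kip/ft from combination 5.

Combination 5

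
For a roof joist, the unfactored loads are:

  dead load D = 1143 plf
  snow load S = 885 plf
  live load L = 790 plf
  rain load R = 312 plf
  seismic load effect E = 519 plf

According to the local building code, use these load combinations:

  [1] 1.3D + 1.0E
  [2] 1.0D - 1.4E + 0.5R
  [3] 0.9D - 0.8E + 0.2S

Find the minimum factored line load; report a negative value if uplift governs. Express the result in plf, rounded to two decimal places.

[1] 1.3(1143) + 1.0(519) = 1485.90 + 519.00 = 2004.90
[2] 1.0(1143) - 1.4(519) + 0.5(312) = 1143.00 - 726.60 + 156.00 = 572.40
[3] 0.9(1143) - 0.8(519) + 0.2(885) = 1028.70 - 415.20 + 177.00 = 790.50
Combination 2 gives the minimum: 572.40 plf.

572.40 plf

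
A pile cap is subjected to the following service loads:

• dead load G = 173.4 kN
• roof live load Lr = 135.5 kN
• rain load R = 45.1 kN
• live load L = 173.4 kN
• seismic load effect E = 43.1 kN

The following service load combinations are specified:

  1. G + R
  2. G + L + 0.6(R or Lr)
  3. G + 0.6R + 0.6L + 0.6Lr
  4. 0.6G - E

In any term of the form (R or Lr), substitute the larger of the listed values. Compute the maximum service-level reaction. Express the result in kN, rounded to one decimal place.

(R or Lr) → Lr = 135.5 kN.
1. 1.0(173.4) + 1.0(45.1) = 173.4 + 45.1 = 218.5
2. 1.0(173.4) + 1.0(173.4) + 0.6(135.5) = 173.4 + 173.4 + 81.3 = 428.1
3. 1.0(173.4) + 0.6(45.1) + 0.6(173.4) + 0.6(135.5) = 173.4 + 27.1 + 104.0 + 81.3 = 385.8
4. 0.6(173.4) - 1.0(43.1) = 104.0 - 43.1 = 60.9
Combination 2 governs: V = 428.1 kN.

428.1 kN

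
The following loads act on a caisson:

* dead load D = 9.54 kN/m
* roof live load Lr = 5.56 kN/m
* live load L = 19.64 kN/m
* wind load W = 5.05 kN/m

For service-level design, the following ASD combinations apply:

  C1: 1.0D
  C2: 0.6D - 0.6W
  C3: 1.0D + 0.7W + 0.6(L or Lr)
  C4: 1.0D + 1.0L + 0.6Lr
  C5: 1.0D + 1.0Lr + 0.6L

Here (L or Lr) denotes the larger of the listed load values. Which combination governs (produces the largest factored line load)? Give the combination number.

Combination 4

(L or Lr) → L = 19.64 kN/m.
C1: 1.0(9.54) = 9.54
C2: 0.6(9.54) - 0.6(5.05) = 5.72 - 3.03 = 2.69
C3: 1.0(9.54) + 0.7(5.05) + 0.6(19.64) = 9.54 + 3.54 + 11.78 = 24.86
C4: 1.0(9.54) + 1.0(19.64) + 0.6(5.56) = 9.54 + 19.64 + 3.34 = 32.52
C5: 1.0(9.54) + 1.0(5.56) + 0.6(19.64) = 9.54 + 5.56 + 11.78 = 26.88
The largest value is 32.52 kN/m from combination 4.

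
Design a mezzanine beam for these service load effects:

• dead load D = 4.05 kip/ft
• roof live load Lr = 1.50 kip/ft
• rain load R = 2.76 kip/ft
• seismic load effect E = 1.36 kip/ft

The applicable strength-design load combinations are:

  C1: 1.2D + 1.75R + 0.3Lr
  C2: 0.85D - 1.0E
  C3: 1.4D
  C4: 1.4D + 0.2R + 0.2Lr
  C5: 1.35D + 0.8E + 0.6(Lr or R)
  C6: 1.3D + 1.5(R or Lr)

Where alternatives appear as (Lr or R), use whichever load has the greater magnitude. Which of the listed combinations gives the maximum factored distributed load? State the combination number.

Combination 1

(Lr or R) → R = 2.76 kip/ft; (R or Lr) → R = 2.76 kip/ft.
C1: 1.2(4.05) + 1.75(2.76) + 0.3(1.50) = 4.86 + 4.83 + 0.45 = 10.14
C2: 0.85(4.05) - 1.0(1.36) = 3.44 - 1.36 = 2.08
C3: 1.4(4.05) = 5.67
C4: 1.4(4.05) + 0.2(2.76) + 0.2(1.50) = 5.67 + 0.55 + 0.30 = 6.52
C5: 1.35(4.05) + 0.8(1.36) + 0.6(2.76) = 8.21
C6: 1.3(4.05) + 1.5(2.76) = 5.27 + 4.14 = 9.41
The largest value is 10.14 kip/ft from combination 1.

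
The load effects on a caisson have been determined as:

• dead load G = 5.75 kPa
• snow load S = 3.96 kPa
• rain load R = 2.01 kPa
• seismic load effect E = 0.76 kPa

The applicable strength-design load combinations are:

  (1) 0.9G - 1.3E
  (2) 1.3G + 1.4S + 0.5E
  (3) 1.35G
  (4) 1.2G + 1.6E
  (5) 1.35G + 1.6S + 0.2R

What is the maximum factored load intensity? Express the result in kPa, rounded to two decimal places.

14.50 kPa

(1) 0.9(5.75) - 1.3(0.76) = 5.18 - 0.99 = 4.19
(2) 1.3(5.75) + 1.4(3.96) + 0.5(0.76) = 7.48 + 5.54 + 0.38 = 13.40
(3) 1.35(5.75) = 7.76
(4) 1.2(5.75) + 1.6(0.76) = 6.90 + 1.22 = 8.12
(5) 1.35(5.75) + 1.6(3.96) + 0.2(2.01) = 7.76 + 6.34 + 0.40 = 14.50
Combination 5 governs: q_u = 14.50 kPa.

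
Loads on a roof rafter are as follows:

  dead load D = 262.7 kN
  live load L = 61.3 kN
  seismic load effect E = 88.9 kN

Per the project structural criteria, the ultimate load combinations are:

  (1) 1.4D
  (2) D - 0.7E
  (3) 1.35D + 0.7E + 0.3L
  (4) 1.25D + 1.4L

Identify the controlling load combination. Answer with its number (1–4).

(1) 1.4(262.7) = 367.8
(2) 1.0(262.7) - 0.7(88.9) = 262.7 - 62.2 = 200.5
(3) 1.35(262.7) + 0.7(88.9) + 0.3(61.3) = 435.3
(4) 1.25(262.7) + 1.4(61.3) = 328.4 + 85.8 = 414.2
The largest value is 435.3 kN from combination 3.

Combination 3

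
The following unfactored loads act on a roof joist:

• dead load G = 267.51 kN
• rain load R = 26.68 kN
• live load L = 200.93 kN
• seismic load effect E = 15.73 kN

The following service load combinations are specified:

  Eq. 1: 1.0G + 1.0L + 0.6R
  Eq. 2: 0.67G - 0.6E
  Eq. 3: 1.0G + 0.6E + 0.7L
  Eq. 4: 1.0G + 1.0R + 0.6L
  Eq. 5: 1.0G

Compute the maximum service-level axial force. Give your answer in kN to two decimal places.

484.45 kN

Eq. 1: 1.0(267.51) + 1.0(200.93) + 0.6(26.68) = 484.45
Eq. 2: 0.67(267.51) - 0.6(15.73) = 169.79
Eq. 3: 1.0(267.51) + 0.6(15.73) + 0.7(200.93) = 417.60
Eq. 4: 1.0(267.51) + 1.0(26.68) + 0.6(200.93) = 414.75
Eq. 5: 1.0(267.51) = 267.51
Maximum is from combination 1.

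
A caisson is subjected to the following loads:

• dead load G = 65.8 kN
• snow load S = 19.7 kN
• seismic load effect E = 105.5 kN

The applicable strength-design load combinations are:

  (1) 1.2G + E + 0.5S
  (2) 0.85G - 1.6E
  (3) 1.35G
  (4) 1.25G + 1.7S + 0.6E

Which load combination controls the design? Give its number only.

Combination 1

(1) 1.2(65.8) + 1.0(105.5) + 0.5(19.7) = 78.96 + 105.50 + 9.85 = 194.31
(2) 0.85(65.8) - 1.6(105.5) = 55.93 - 168.80 = -112.87
(3) 1.35(65.8) = 88.83
(4) 1.25(65.8) + 1.7(19.7) + 0.6(105.5) = 82.25 + 33.49 + 63.30 = 179.04
The largest value is 194.31 kN from combination 1.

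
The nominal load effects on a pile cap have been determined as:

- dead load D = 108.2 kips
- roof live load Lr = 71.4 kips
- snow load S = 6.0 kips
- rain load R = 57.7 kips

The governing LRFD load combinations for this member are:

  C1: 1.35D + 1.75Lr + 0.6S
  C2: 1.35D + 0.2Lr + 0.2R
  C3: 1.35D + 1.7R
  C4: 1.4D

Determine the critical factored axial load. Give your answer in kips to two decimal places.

274.62 kips

C1: 1.35(108.2) + 1.75(71.4) + 0.6(6.0) = 146.07 + 124.95 + 3.60 = 274.62
C2: 1.35(108.2) + 0.2(71.4) + 0.2(57.7) = 146.07 + 14.28 + 11.54 = 171.89
C3: 1.35(108.2) + 1.7(57.7) = 146.07 + 98.09 = 244.16
C4: 1.4(108.2) = 151.48
Combination 1 governs: P_u = 274.62 kips.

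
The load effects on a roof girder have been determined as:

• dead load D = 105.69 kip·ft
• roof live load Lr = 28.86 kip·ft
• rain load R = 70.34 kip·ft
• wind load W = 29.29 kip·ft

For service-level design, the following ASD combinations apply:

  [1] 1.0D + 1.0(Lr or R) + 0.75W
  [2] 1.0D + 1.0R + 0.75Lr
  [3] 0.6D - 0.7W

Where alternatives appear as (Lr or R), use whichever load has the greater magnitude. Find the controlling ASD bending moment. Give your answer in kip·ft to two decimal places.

198.00 kip·ft

(Lr or R) → R = 70.34 kip·ft.
[1] 1.0(105.69) + 1.0(70.34) + 0.75(29.29) = 105.69 + 70.34 + 21.97 = 198.00
[2] 1.0(105.69) + 1.0(70.34) + 0.75(28.86) = 105.69 + 70.34 + 21.65 = 197.68
[3] 0.6(105.69) - 0.7(29.29) = 63.41 - 20.50 = 42.91
Maximum is from combination 1.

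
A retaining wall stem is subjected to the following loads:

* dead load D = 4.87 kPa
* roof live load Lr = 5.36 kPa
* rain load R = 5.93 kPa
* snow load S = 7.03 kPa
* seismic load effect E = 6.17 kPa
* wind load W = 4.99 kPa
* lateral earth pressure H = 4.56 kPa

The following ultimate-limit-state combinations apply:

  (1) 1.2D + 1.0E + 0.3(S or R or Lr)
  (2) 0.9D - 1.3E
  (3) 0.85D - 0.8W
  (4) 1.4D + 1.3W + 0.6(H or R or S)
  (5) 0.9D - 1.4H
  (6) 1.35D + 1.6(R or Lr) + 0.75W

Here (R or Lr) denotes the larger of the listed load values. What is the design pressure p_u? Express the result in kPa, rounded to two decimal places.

(S or R or Lr) → S = 7.03 kPa; (H or R or S) → S = 7.03 kPa; (R or Lr) → R = 5.93 kPa.
(1) 1.2(4.87) + 1.0(6.17) + 0.3(7.03) = 5.84 + 6.17 + 2.11 = 14.12
(2) 0.9(4.87) - 1.3(6.17) = 4.38 - 8.02 = -3.64
(3) 0.85(4.87) - 0.8(4.99) = 4.14 - 3.99 = 0.15
(4) 1.4(4.87) + 1.3(4.99) + 0.6(7.03) = 17.52
(5) 0.9(4.87) - 1.4(4.56) = 4.38 - 6.38 = -2.00
(6) 1.35(4.87) + 1.6(5.93) + 0.75(4.99) = 19.81
Maximum is from combination 6.

19.81 kPa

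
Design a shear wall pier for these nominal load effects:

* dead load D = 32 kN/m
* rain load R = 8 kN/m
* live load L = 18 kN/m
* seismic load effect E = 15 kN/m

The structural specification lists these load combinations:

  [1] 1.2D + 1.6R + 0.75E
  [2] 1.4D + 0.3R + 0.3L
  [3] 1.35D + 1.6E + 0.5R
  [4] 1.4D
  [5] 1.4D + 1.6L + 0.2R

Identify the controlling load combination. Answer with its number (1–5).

[1] 1.2(32) + 1.6(8) + 0.75(15) = 38.4 + 12.8 + 11.3 = 62.5
[2] 1.4(32) + 0.3(8) + 0.3(18) = 44.8 + 2.4 + 5.4 = 52.6
[3] 1.35(32) + 1.6(15) + 0.5(8) = 43.2 + 24.0 + 4.0 = 71.2
[4] 1.4(32) = 44.8
[5] 1.4(32) + 1.6(18) + 0.2(8) = 44.8 + 28.8 + 1.6 = 75.2
The largest value is 75.2 kN/m from combination 5.

Combination 5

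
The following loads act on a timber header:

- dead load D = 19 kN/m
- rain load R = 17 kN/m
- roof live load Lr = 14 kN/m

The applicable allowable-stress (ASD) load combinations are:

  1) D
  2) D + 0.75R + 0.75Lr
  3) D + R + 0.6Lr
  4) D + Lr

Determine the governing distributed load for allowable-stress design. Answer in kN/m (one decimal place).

1) 1.0(19) = 19.0
2) 1.0(19) + 0.75(17) + 0.75(14) = 19.0 + 12.8 + 10.5 = 42.3
3) 1.0(19) + 1.0(17) + 0.6(14) = 19.0 + 17.0 + 8.4 = 44.4
4) 1.0(19) + 1.0(14) = 19.0 + 14.0 = 33.0
Maximum is from combination 3.

44.4 kN/m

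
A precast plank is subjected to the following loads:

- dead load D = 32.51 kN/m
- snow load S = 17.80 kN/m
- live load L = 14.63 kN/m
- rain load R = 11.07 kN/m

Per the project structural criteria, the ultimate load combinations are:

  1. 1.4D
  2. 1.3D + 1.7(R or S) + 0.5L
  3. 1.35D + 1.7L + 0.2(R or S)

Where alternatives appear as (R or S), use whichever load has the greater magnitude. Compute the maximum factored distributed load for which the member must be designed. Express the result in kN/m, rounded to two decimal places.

(R or S) → S = 17.80 kN/m.
1. 1.4(32.51) = 45.51
2. 1.3(32.51) + 1.7(17.80) + 0.5(14.63) = 42.26 + 30.26 + 7.32 = 79.84
3. 1.35(32.51) + 1.7(14.63) + 0.2(17.80) = 43.89 + 24.87 + 3.56 = 72.32
The controlling combination is 2, giving 79.84 kN/m.

79.84 kN/m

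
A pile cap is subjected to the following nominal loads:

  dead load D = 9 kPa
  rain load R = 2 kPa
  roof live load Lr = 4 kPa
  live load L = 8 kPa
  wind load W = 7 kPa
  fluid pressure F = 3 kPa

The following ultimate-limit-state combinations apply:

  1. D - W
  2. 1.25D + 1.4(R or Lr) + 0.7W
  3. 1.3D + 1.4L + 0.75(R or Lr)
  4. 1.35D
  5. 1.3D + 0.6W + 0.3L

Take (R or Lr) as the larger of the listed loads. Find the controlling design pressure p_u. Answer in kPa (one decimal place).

25.9 kPa

(R or Lr) → Lr = 4 kPa.
1. 1.0(9) - 1.0(7) = 9.0 - 7.0 = 2.0
2. 1.25(9) + 1.4(4) + 0.7(7) = 11.3 + 5.6 + 4.9 = 21.8
3. 1.3(9) + 1.4(8) + 0.75(4) = 11.7 + 11.2 + 3.0 = 25.9
4. 1.35(9) = 12.2
5. 1.3(9) + 0.6(7) + 0.3(8) = 11.7 + 4.2 + 2.4 = 18.3
The controlling combination is 3, giving 25.9 kPa.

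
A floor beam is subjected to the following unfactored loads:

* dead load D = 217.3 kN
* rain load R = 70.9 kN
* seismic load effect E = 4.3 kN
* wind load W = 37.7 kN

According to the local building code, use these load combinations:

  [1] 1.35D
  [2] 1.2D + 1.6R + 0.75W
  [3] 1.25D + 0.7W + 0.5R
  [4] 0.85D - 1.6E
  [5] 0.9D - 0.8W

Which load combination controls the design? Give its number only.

Combination 2

[1] 1.35(217.3) = 293.36
[2] 1.2(217.3) + 1.6(70.9) + 0.75(37.7) = 260.76 + 113.44 + 28.28 = 402.48
[3] 1.25(217.3) + 0.7(37.7) + 0.5(70.9) = 271.63 + 26.39 + 35.45 = 333.47
[4] 0.85(217.3) - 1.6(4.3) = 184.71 - 6.88 = 177.83
[5] 0.9(217.3) - 0.8(37.7) = 195.57 - 30.16 = 165.41
The largest value is 402.48 kN from combination 2.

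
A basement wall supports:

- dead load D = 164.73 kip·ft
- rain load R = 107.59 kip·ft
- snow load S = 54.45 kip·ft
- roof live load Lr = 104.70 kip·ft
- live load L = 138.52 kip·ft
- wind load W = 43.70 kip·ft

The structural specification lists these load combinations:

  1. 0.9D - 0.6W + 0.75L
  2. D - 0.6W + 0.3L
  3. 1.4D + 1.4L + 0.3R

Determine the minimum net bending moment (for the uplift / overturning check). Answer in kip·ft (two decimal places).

1. 0.9(164.73) - 0.6(43.70) + 0.75(138.52) = 225.93
2. 1.0(164.73) - 0.6(43.70) + 0.3(138.52) = 180.07
3. 1.4(164.73) + 1.4(138.52) + 0.3(107.59) = 456.83
Combination 2 gives the minimum: 180.07 kip·ft.

180.07 kip·ft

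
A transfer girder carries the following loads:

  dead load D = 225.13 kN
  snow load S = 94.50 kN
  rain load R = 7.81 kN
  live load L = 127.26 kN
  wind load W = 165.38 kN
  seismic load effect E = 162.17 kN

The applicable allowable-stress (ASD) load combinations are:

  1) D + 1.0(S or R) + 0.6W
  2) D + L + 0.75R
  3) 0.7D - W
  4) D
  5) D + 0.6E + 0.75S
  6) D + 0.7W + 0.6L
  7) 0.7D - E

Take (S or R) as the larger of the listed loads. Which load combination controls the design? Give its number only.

Combination 1

(S or R) → S = 94.50 kN.
1) 1.0(225.13) + 1.0(94.50) + 0.6(165.38) = 225.13 + 94.50 + 99.23 = 418.86
2) 1.0(225.13) + 1.0(127.26) + 0.75(7.81) = 225.13 + 127.26 + 5.86 = 358.25
3) 0.7(225.13) - 1.0(165.38) = 157.59 - 165.38 = -7.79
4) 1.0(225.13) = 225.13
5) 1.0(225.13) + 0.6(162.17) + 0.75(94.50) = 225.13 + 97.30 + 70.88 = 393.31
6) 1.0(225.13) + 0.7(165.38) + 0.6(127.26) = 417.25
7) 0.7(225.13) - 1.0(162.17) = 157.59 - 162.17 = -4.58
The largest value is 418.86 kN from combination 1.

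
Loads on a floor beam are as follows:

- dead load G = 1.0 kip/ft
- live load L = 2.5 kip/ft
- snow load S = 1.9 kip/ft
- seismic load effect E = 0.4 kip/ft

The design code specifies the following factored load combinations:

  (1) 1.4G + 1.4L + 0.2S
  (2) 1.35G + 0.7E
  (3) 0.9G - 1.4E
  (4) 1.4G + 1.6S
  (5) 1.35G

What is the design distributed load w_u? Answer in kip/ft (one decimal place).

5.3 kip/ft

(1) 1.4(1.0) + 1.4(2.5) + 0.2(1.9) = 1.4 + 3.5 + 0.4 = 5.3
(2) 1.35(1.0) + 0.7(0.4) = 1.6
(3) 0.9(1.0) - 1.4(0.4) = 0.9 - 0.6 = 0.3
(4) 1.4(1.0) + 1.6(1.9) = 1.4 + 3.0 = 4.4
(5) 1.35(1.0) = 1.4
The controlling combination is 1, giving 5.3 kip/ft.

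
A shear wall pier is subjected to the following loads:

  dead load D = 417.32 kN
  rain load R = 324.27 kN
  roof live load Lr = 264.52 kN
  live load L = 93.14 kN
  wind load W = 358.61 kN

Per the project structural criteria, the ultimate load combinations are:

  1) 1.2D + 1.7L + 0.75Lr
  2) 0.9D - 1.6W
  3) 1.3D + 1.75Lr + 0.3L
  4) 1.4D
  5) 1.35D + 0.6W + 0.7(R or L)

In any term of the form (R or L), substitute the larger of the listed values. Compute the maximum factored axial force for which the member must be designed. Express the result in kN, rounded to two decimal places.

(R or L) → R = 324.27 kN.
1) 1.2(417.32) + 1.7(93.14) + 0.75(264.52) = 500.78 + 158.34 + 198.39 = 857.51
2) 0.9(417.32) - 1.6(358.61) = 375.59 - 573.78 = -198.19
3) 1.3(417.32) + 1.75(264.52) + 0.3(93.14) = 542.52 + 462.91 + 27.94 = 1033.37
4) 1.4(417.32) = 584.25
5) 1.35(417.32) + 0.6(358.61) + 0.7(324.27) = 563.38 + 215.17 + 226.99 = 1005.54
Combination 3 governs: N_u = 1033.37 kN.

1033.37 kN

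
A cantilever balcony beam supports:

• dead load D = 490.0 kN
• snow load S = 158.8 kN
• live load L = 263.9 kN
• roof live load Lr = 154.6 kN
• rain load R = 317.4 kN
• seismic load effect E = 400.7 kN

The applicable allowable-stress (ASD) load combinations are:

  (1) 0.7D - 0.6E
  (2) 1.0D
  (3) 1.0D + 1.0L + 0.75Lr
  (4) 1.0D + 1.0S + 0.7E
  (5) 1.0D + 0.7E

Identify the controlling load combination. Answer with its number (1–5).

Combination 4

(1) 0.7(490.0) - 0.6(400.7) = 343.00 - 240.42 = 102.58
(2) 1.0(490.0) = 490.00
(3) 1.0(490.0) + 1.0(263.9) + 0.75(154.6) = 490.00 + 263.90 + 115.95 = 869.85
(4) 1.0(490.0) + 1.0(158.8) + 0.7(400.7) = 490.00 + 158.80 + 280.49 = 929.29
(5) 1.0(490.0) + 0.7(400.7) = 490.00 + 280.49 = 770.49
The largest value is 929.29 kN from combination 4.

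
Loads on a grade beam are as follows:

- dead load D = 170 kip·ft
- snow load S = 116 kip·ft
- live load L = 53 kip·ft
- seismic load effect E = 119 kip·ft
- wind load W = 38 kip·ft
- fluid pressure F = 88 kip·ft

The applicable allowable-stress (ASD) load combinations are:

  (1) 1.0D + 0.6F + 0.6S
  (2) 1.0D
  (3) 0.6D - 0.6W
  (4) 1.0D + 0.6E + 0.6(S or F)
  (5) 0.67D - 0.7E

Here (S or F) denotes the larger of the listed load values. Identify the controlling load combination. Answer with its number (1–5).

Combination 4

(S or F) → S = 116 kip·ft.
(1) 1.0(170) + 0.6(88) + 0.6(116) = 170.0 + 52.8 + 69.6 = 292.4
(2) 1.0(170) = 170.0
(3) 0.6(170) - 0.6(38) = 102.0 - 22.8 = 79.2
(4) 1.0(170) + 0.6(119) + 0.6(116) = 170.0 + 71.4 + 69.6 = 311.0
(5) 0.67(170) - 0.7(119) = 113.9 - 83.3 = 30.6
The largest value is 311.0 kip·ft from combination 4.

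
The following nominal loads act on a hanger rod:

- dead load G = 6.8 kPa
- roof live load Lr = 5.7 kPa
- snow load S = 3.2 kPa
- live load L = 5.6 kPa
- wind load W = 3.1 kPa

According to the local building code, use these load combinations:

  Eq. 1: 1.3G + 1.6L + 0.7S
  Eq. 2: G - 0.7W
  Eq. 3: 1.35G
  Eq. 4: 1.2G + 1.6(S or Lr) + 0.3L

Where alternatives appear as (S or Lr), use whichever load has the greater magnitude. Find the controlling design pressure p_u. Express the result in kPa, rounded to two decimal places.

20.04 kPa

(S or Lr) → Lr = 5.7 kPa.
Eq. 1: 1.3(6.8) + 1.6(5.6) + 0.7(3.2) = 8.84 + 8.96 + 2.24 = 20.04
Eq. 2: 1.0(6.8) - 0.7(3.1) = 6.80 - 2.17 = 4.63
Eq. 3: 1.35(6.8) = 9.18
Eq. 4: 1.2(6.8) + 1.6(5.7) + 0.3(5.6) = 8.16 + 9.12 + 1.68 = 18.96
Combination 1 governs: p_u = 20.04 kPa.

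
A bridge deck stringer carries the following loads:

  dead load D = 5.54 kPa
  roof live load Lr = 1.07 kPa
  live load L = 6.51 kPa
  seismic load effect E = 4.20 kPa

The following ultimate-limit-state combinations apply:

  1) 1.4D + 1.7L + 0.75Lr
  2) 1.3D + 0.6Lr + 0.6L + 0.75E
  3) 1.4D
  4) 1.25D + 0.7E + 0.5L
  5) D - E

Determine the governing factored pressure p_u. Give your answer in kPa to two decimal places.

19.63 kPa

1) 1.4(5.54) + 1.7(6.51) + 0.75(1.07) = 7.76 + 11.07 + 0.80 = 19.63
2) 1.3(5.54) + 0.6(1.07) + 0.6(6.51) + 0.75(4.20) = 7.20 + 0.64 + 3.91 + 3.15 = 14.90
3) 1.4(5.54) = 7.76
4) 1.25(5.54) + 0.7(4.20) + 0.5(6.51) = 13.12
5) 1.0(5.54) - 1.0(4.20) = 5.54 - 4.20 = 1.34
Maximum is from combination 1.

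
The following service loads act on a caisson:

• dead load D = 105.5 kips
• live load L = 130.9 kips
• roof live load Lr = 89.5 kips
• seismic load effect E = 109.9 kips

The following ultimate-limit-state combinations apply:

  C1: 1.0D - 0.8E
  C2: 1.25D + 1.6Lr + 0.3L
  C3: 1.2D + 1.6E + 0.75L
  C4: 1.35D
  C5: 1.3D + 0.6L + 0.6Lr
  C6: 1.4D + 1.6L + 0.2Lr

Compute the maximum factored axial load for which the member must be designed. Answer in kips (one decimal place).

C1: 1.0(105.5) - 0.8(109.9) = 105.5 - 87.9 = 17.6
C2: 1.25(105.5) + 1.6(89.5) + 0.3(130.9) = 314.3
C3: 1.2(105.5) + 1.6(109.9) + 0.75(130.9) = 126.6 + 175.8 + 98.2 = 400.6
C4: 1.35(105.5) = 142.4
C5: 1.3(105.5) + 0.6(130.9) + 0.6(89.5) = 137.2 + 78.5 + 53.7 = 269.4
C6: 1.4(105.5) + 1.6(130.9) + 0.2(89.5) = 147.7 + 209.4 + 17.9 = 375.0
Combination 3 governs: P_u = 400.6 kips.

400.6 kips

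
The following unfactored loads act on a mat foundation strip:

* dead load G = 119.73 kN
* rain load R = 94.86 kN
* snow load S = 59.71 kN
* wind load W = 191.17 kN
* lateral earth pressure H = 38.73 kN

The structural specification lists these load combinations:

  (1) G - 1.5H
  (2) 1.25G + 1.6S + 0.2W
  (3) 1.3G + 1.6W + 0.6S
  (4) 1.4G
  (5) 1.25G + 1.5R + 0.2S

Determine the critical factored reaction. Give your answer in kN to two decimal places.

497.35 kN

(1) 1.0(119.73) - 1.5(38.73) = 61.64
(2) 1.25(119.73) + 1.6(59.71) + 0.2(191.17) = 149.66 + 95.54 + 38.23 = 283.43
(3) 1.3(119.73) + 1.6(191.17) + 0.6(59.71) = 155.65 + 305.87 + 35.83 = 497.35
(4) 1.4(119.73) = 167.62
(5) 1.25(119.73) + 1.5(94.86) + 0.2(59.71) = 149.66 + 142.29 + 11.94 = 303.89
The controlling combination is 3, giving 497.35 kN.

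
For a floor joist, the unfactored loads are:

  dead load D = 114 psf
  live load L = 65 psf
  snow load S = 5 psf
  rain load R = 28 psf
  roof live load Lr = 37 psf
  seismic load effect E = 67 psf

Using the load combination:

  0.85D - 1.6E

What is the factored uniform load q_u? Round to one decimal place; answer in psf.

0.85(114) - 1.6(67) = -10.3
q_u = -10.3 psf.

-10.3 psf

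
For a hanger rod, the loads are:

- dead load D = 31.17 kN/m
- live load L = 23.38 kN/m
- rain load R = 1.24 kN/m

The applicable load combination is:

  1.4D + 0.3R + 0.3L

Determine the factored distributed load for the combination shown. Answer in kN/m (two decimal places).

51.02 kN/m

1.4(31.17) + 0.3(1.24) + 0.3(23.38) = 51.02
w_u = 51.02 kN/m.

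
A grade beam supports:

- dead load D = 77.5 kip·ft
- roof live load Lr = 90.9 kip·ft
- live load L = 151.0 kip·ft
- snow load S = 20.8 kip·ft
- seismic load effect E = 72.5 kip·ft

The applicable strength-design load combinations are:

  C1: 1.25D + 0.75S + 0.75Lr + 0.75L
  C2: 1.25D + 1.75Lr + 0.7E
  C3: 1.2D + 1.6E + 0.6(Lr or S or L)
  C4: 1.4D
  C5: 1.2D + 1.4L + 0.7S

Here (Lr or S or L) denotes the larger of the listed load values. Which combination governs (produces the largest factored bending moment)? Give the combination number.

(Lr or S or L) → L = 151.0 kip·ft.
C1: 1.25(77.5) + 0.75(20.8) + 0.75(90.9) + 0.75(151.0) = 293.9
C2: 1.25(77.5) + 1.75(90.9) + 0.7(72.5) = 306.7
C3: 1.2(77.5) + 1.6(72.5) + 0.6(151.0) = 299.6
C4: 1.4(77.5) = 108.5
C5: 1.2(77.5) + 1.4(151.0) + 0.7(20.8) = 319.0
The largest value is 319.0 kip·ft from combination 5.

Combination 5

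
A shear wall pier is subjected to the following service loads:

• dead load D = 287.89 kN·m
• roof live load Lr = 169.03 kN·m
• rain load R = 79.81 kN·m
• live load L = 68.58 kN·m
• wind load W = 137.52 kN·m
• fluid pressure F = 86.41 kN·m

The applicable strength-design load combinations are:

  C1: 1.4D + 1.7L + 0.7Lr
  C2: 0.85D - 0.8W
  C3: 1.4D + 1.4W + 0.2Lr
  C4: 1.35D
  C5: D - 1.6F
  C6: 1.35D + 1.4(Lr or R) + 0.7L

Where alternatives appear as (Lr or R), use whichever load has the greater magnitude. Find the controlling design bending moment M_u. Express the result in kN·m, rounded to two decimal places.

673.30 kN·m

(Lr or R) → Lr = 169.03 kN·m.
C1: 1.4(287.89) + 1.7(68.58) + 0.7(169.03) = 637.95
C2: 0.85(287.89) - 0.8(137.52) = 134.69
C3: 1.4(287.89) + 1.4(137.52) + 0.2(169.03) = 629.38
C4: 1.35(287.89) = 388.65
C5: 1.0(287.89) - 1.6(86.41) = 149.63
C6: 1.35(287.89) + 1.4(169.03) + 0.7(68.58) = 673.30
Combination 6 governs: M_u = 673.30 kN·m.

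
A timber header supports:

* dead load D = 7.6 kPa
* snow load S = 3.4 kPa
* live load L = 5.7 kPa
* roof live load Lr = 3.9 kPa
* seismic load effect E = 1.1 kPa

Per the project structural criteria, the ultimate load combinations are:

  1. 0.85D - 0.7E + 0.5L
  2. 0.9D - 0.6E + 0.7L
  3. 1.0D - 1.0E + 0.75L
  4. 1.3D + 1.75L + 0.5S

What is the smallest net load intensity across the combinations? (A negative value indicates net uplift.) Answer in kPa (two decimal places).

1. 0.85(7.6) - 0.7(1.1) + 0.5(5.7) = 8.54
2. 0.9(7.6) - 0.6(1.1) + 0.7(5.7) = 10.17
3. 1.0(7.6) - 1.0(1.1) + 0.75(5.7) = 10.78
4. 1.3(7.6) + 1.75(5.7) + 0.5(3.4) = 21.56
Combination 1 gives the minimum: 8.54 kPa.

8.54 kPa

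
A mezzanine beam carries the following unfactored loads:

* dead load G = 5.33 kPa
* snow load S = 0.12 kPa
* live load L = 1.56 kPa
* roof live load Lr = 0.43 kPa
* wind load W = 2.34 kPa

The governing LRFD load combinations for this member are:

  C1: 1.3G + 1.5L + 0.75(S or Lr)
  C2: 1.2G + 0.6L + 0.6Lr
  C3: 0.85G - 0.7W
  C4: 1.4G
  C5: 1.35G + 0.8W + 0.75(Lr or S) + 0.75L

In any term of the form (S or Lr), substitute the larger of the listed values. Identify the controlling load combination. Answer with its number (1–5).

(S or Lr) → Lr = 0.43 kPa; (Lr or S) → Lr = 0.43 kPa.
C1: 1.3(5.33) + 1.5(1.56) + 0.75(0.43) = 6.93 + 2.34 + 0.32 = 9.59
C2: 1.2(5.33) + 0.6(1.56) + 0.6(0.43) = 7.59
C3: 0.85(5.33) - 0.7(2.34) = 4.53 - 1.64 = 2.89
C4: 1.4(5.33) = 7.46
C5: 1.35(5.33) + 0.8(2.34) + 0.75(0.43) + 0.75(1.56) = 7.20 + 1.87 + 0.32 + 1.17 = 10.56
The largest value is 10.56 kPa from combination 5.

Combination 5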